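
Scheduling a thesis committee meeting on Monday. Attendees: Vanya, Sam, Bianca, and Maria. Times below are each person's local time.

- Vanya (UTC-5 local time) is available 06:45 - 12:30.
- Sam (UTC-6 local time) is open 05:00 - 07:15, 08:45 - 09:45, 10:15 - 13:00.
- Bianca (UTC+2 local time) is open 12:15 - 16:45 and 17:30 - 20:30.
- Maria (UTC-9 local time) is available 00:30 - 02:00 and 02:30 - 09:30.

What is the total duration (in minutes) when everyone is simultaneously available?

Vanya in UTC: 11:45-17:30 (add 5h to convert from UTC-5).
Sam in UTC: 11:00-13:15, 14:45-15:45, 16:15-19:00 (add 6h to convert from UTC-6).
Bianca in UTC: 10:15-14:45, 15:30-18:30 (subtract 2h to convert from UTC+2).
Maria in UTC: 09:30-11:00, 11:30-18:30 (add 9h to convert from UTC-9).
Vanya ∩ Sam: 11:45-13:15, 14:45-15:45, 16:15-17:30.
Vanya ∩ Sam ∩ Bianca: 11:45-13:15, 15:30-15:45, 16:15-17:30.
Vanya ∩ Sam ∩ Bianca ∩ Maria: 11:45-13:15, 15:30-15:45, 16:15-17:30.
Those are the intersection windows.
Summing the common windows: 90 + 15 + 75 = 180 minutes.

180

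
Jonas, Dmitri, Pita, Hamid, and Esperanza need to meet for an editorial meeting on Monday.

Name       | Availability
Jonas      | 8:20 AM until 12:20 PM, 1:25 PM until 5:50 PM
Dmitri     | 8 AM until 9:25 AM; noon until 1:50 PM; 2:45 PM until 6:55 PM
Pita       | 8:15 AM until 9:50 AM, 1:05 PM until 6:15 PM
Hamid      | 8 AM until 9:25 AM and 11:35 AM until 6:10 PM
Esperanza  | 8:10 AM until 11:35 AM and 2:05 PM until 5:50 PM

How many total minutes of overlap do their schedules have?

Jonas ∩ Dmitri: 08:20-09:25, 12:00-12:20, 13:25-13:50, 14:45-17:50.
Jonas ∩ Dmitri ∩ Pita: 08:20-09:25, 13:25-13:50, 14:45-17:50.
Jonas ∩ Dmitri ∩ Pita ∩ Hamid: 08:20-09:25, 13:25-13:50, 14:45-17:50.
Jonas ∩ Dmitri ∩ Pita ∩ Hamid ∩ Esperanza: 08:20-09:25, 14:45-17:50.
Those are the intersection windows.
Summing the common windows: 65 + 185 = 250 minutes.

250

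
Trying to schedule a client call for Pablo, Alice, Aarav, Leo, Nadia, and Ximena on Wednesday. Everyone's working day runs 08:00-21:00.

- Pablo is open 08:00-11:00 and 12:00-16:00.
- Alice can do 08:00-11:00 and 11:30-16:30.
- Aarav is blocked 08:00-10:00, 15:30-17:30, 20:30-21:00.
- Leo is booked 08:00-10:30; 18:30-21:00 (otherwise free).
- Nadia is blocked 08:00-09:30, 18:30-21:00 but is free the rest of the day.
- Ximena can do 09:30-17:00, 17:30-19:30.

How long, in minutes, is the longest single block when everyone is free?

Pablo free: 08:00-11:00, 12:00-16:00.
Alice free: 08:00-11:00, 11:30-16:30.
Aarav free: 10:00-15:30, 17:30-20:30 (invert busy blocks within the working day).
Leo free: 10:30-18:30 (invert busy blocks within the working day).
Nadia free: 09:30-18:30 (invert busy blocks within the working day).
Ximena free: 09:30-17:00, 17:30-19:30.
Pablo ∩ Alice: 08:00-11:00, 12:00-16:00.
Pablo ∩ Alice ∩ Aarav: 10:00-11:00, 12:00-15:30.
Pablo ∩ Alice ∩ Aarav ∩ Leo: 10:30-11:00, 12:00-15:30.
Pablo ∩ Alice ∩ Aarav ∩ Leo ∩ Nadia: 10:30-11:00, 12:00-15:30.
Pablo ∩ Alice ∩ Aarav ∩ Leo ∩ Nadia ∩ Ximena: 10:30-11:00, 12:00-15:30.
Those are the intersection windows.
The longest is 12:00-15:30 at 210 minutes.

210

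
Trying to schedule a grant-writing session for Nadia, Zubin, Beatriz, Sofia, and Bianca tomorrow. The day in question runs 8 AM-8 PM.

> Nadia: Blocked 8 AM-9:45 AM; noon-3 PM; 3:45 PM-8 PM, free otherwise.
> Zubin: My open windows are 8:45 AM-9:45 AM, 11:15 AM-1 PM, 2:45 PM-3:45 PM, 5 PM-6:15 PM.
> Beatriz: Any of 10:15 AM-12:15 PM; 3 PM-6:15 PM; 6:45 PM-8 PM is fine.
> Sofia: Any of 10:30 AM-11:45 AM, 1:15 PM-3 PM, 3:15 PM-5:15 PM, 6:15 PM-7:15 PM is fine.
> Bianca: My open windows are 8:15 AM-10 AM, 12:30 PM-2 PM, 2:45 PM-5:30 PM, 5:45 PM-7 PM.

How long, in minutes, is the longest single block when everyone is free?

30

Nadia free: 09:45-12:00, 15:00-15:45 (invert busy blocks within the working day).
Zubin free: 08:45-09:45, 11:15-13:00, 14:45-15:45, 17:00-18:15.
Beatriz free: 10:15-12:15, 15:00-18:15, 18:45-20:00.
Sofia free: 10:30-11:45, 13:15-15:00, 15:15-17:15, 18:15-19:15.
Bianca free: 08:15-10:00, 12:30-14:00, 14:45-17:30, 17:45-19:00.
Nadia ∩ Zubin: 11:15-12:00, 15:00-15:45.
Nadia ∩ Zubin ∩ Beatriz: 11:15-12:00, 15:00-15:45.
Nadia ∩ Zubin ∩ Beatriz ∩ Sofia: 11:15-11:45, 15:15-15:45.
Nadia ∩ Zubin ∩ Beatriz ∩ Sofia ∩ Bianca: 15:15-15:45.
The longest is 15:15-15:45 at 30 minutes.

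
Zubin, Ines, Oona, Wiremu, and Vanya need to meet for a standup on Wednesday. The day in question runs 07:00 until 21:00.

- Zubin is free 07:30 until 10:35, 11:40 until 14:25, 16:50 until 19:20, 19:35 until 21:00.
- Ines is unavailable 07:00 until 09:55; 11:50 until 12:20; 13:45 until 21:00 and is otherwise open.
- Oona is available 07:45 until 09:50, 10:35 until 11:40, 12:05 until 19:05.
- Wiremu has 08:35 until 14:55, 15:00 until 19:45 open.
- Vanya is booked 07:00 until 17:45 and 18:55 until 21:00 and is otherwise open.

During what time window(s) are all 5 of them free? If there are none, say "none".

Zubin free: 07:30-10:35, 11:40-14:25, 16:50-19:20, 19:35-21:00.
Ines free: 09:55-11:50, 12:20-13:45 (invert busy blocks within the working day).
Oona free: 07:45-09:50, 10:35-11:40, 12:05-19:05.
Wiremu free: 08:35-14:55, 15:00-19:45.
Vanya free: 17:45-18:55 (invert busy blocks within the working day).
Zubin ∩ Ines: 09:55-10:35, 11:40-11:50, 12:20-13:45.
Zubin ∩ Ines ∩ Oona: 12:20-13:45.
Zubin ∩ Ines ∩ Oona ∩ Wiremu: 12:20-13:45.
Zubin ∩ Ines ∩ Oona ∩ Wiremu ∩ Vanya: ∅.
There is no time when everyone is free.

none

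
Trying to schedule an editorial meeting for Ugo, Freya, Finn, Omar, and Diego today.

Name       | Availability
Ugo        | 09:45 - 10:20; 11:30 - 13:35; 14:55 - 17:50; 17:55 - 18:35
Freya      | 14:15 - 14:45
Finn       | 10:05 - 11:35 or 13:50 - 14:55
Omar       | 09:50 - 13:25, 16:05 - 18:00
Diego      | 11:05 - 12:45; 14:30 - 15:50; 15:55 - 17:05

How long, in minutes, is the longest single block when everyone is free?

Ugo ∩ Freya: ∅.
Ugo ∩ Freya ∩ Finn: ∅.
Ugo ∩ Freya ∩ Finn ∩ Omar: ∅.
Ugo ∩ Freya ∩ Finn ∩ Omar ∩ Diego: ∅.
There is no time when everyone is free.
No common window exists, so the longest block is 0 minutes.

0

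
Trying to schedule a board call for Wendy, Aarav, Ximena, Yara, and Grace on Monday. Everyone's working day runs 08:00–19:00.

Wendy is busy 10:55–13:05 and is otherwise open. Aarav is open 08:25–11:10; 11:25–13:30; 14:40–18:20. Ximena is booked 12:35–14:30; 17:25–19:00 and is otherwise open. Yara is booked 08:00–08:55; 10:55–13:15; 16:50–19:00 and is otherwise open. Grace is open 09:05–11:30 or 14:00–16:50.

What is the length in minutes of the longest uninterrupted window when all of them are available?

Wendy free: 08:00-10:55, 13:05-19:00 (invert busy blocks within the working day).
Aarav free: 08:25-11:10, 11:25-13:30, 14:40-18:20.
Ximena free: 08:00-12:35, 14:30-17:25 (invert busy blocks within the working day).
Yara free: 08:55-10:55, 13:15-16:50 (invert busy blocks within the working day).
Grace free: 09:05-11:30, 14:00-16:50.
Wendy ∩ Aarav: 08:25-10:55, 13:05-13:30, 14:40-18:20.
Wendy ∩ Aarav ∩ Ximena: 08:25-10:55, 14:40-17:25.
Wendy ∩ Aarav ∩ Ximena ∩ Yara: 08:55-10:55, 14:40-16:50.
Wendy ∩ Aarav ∩ Ximena ∩ Yara ∩ Grace: 09:05-10:55, 14:40-16:50.
So the common availability across everyone is 09:05-10:55, 14:40-16:50.
The longest is 14:40-16:50 at 130 minutes.

130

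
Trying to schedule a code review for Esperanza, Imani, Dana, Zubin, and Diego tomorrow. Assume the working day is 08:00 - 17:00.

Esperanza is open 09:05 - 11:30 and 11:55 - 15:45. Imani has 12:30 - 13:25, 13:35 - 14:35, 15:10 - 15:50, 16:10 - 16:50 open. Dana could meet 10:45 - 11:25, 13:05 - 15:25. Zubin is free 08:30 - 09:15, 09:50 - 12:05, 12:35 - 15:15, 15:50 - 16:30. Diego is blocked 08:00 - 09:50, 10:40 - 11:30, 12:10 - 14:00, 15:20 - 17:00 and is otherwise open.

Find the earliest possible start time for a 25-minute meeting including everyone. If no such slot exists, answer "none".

Esperanza free: 09:05-11:30, 11:55-15:45.
Imani free: 12:30-13:25, 13:35-14:35, 15:10-15:50, 16:10-16:50.
Dana free: 10:45-11:25, 13:05-15:25.
Zubin free: 08:30-09:15, 09:50-12:05, 12:35-15:15, 15:50-16:30.
Diego free: 09:50-10:40, 11:30-12:10, 14:00-15:20 (invert busy blocks within the working day).
Esperanza ∩ Imani: 12:30-13:25, 13:35-14:35, 15:10-15:45.
Esperanza ∩ Imani ∩ Dana: 13:05-13:25, 13:35-14:35, 15:10-15:25.
Esperanza ∩ Imani ∩ Dana ∩ Zubin: 13:05-13:25, 13:35-14:35, 15:10-15:15.
Esperanza ∩ Imani ∩ Dana ∩ Zubin ∩ Diego: 14:00-14:35, 15:10-15:15.
The first common window of at least 25 minutes is 14:00-14:35, so the earliest start is 14:00.

14:00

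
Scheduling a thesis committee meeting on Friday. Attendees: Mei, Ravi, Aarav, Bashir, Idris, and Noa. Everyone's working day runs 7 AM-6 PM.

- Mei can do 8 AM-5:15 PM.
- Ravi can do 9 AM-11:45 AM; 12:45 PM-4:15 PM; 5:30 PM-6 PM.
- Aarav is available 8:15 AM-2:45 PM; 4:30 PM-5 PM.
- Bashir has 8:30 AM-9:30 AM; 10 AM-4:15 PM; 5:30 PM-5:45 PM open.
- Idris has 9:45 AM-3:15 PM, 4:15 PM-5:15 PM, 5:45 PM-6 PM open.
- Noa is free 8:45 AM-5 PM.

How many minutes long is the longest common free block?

Mei ∩ Ravi: 09:00-11:45, 12:45-16:15.
Mei ∩ Ravi ∩ Aarav: 09:00-11:45, 12:45-14:45.
Mei ∩ Ravi ∩ Aarav ∩ Bashir: 09:00-09:30, 10:00-11:45, 12:45-14:45.
Mei ∩ Ravi ∩ Aarav ∩ Bashir ∩ Idris: 10:00-11:45, 12:45-14:45.
Mei ∩ Ravi ∩ Aarav ∩ Bashir ∩ Idris ∩ Noa: 10:00-11:45, 12:45-14:45.
The longest is 12:45-14:45 at 120 minutes.

120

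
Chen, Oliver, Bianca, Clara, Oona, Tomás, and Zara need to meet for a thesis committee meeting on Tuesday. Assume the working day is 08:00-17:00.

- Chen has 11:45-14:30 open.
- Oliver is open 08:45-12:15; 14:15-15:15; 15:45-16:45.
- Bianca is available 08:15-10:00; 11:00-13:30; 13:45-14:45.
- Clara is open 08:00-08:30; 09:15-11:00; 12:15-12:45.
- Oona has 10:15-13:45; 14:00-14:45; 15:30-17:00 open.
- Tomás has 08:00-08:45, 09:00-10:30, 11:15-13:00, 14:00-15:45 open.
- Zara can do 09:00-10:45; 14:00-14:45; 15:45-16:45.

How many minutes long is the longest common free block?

Chen ∩ Oliver: 11:45-12:15, 14:15-14:30.
Chen ∩ Oliver ∩ Bianca: 11:45-12:15, 14:15-14:30.
Chen ∩ Oliver ∩ Bianca ∩ Clara: ∅.
Chen ∩ Oliver ∩ Bianca ∩ Clara ∩ Oona: ∅.
Chen ∩ Oliver ∩ Bianca ∩ Clara ∩ Oona ∩ Tomás: ∅.
Chen ∩ Oliver ∩ Bianca ∩ Clara ∩ Oona ∩ Tomás ∩ Zara: ∅.
There is no time when everyone is free.
No common window exists, so the longest block is 0 minutes.

0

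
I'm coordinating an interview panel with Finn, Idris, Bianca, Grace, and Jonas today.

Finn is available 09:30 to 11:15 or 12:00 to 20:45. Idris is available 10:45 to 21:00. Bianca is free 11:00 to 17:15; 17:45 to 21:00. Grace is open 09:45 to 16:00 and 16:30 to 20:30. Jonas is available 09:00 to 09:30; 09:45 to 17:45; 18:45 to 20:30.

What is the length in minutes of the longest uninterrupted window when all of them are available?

Finn ∩ Idris: 10:45-11:15, 12:00-20:45.
Finn ∩ Idris ∩ Bianca: 11:00-11:15, 12:00-17:15, 17:45-20:45.
Finn ∩ Idris ∩ Bianca ∩ Grace: 11:00-11:15, 12:00-16:00, 16:30-17:15, 17:45-20:30.
Finn ∩ Idris ∩ Bianca ∩ Grace ∩ Jonas: 11:00-11:15, 12:00-16:00, 16:30-17:15, 18:45-20:30.
Those are the intersection windows.
The longest is 12:00-16:00 at 240 minutes.

240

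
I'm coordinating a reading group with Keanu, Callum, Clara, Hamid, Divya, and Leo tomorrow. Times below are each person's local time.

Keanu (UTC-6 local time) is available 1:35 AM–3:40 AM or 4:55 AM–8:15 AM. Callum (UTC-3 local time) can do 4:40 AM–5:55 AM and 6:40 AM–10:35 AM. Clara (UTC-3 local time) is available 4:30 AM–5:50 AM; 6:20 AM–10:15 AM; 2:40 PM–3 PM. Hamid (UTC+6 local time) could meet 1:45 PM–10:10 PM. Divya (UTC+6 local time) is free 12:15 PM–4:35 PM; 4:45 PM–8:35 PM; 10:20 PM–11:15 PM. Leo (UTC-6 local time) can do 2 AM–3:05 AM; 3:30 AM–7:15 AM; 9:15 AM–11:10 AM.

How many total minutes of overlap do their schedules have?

Keanu in UTC: 07:35-09:40, 10:55-14:15 (add 6h to convert from UTC-6).
Callum in UTC: 07:40-08:55, 09:40-13:35 (add 3h to convert from UTC-3).
Clara in UTC: 07:30-08:50, 09:20-13:15, 17:40-18:00 (add 3h to convert from UTC-3).
Hamid in UTC: 07:45-16:10 (subtract 6h to convert from UTC+6).
Divya in UTC: 06:15-10:35, 10:45-14:35, 16:20-17:15 (subtract 6h to convert from UTC+6).
Leo in UTC: 08:00-09:05, 09:30-13:15, 15:15-17:10 (add 6h to convert from UTC-6).
Keanu ∩ Callum: 07:40-08:55, 10:55-13:35.
Keanu ∩ Callum ∩ Clara: 07:40-08:50, 10:55-13:15.
Keanu ∩ Callum ∩ Clara ∩ Hamid: 07:45-08:50, 10:55-13:15.
Keanu ∩ Callum ∩ Clara ∩ Hamid ∩ Divya: 07:45-08:50, 10:55-13:15.
Keanu ∩ Callum ∩ Clara ∩ Hamid ∩ Divya ∩ Leo: 08:00-08:50, 10:55-13:15.
Summing the common windows: 50 + 140 = 190 minutes.

190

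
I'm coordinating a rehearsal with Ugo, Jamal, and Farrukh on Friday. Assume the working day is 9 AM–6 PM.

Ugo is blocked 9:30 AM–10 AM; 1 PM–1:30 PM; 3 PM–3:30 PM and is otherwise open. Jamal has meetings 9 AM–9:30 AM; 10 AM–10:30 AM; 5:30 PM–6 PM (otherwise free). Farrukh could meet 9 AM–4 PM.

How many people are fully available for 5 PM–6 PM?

1

Ugo free: 09:00-09:30, 10:00-13:00, 13:30-15:00, 15:30-18:00 (invert busy blocks within the working day).
Jamal free: 09:30-10:00, 10:30-17:30 (invert busy blocks within the working day).
Farrukh free: 09:00-16:00.
Ugo can make the full 17:00-18:00 slot — that's 1.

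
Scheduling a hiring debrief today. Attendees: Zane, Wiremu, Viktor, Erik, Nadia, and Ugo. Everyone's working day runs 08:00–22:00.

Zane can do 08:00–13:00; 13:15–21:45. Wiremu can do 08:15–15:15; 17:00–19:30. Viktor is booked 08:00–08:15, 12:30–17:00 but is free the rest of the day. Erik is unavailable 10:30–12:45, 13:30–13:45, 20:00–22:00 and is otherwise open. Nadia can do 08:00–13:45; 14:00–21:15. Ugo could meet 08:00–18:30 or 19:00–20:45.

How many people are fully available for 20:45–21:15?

Zane free: 08:00-13:00, 13:15-21:45.
Wiremu free: 08:15-15:15, 17:00-19:30.
Viktor free: 08:15-12:30, 17:00-22:00 (invert busy blocks within the working day).
Erik free: 08:00-10:30, 12:45-13:30, 13:45-20:00 (invert busy blocks within the working day).
Nadia free: 08:00-13:45, 14:00-21:15.
Ugo free: 08:00-18:30, 19:00-20:45.
Zane, Viktor, and Nadia can make the full 20:45-21:15 slot — that's 3.

3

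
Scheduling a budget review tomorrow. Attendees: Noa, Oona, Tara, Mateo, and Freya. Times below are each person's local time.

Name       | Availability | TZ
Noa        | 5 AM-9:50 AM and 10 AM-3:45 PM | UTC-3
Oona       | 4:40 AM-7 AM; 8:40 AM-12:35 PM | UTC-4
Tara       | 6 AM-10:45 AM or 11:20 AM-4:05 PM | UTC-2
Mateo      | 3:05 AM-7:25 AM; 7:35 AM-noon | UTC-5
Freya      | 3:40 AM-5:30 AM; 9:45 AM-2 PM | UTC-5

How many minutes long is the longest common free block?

110

Noa in UTC: 08:00-12:50, 13:00-18:45 (add 3h to convert from UTC-3).
Oona in UTC: 08:40-11:00, 12:40-16:35 (add 4h to convert from UTC-4).
Tara in UTC: 08:00-12:45, 13:20-18:05 (add 2h to convert from UTC-2).
Mateo in UTC: 08:05-12:25, 12:35-17:00 (add 5h to convert from UTC-5).
Freya in UTC: 08:40-10:30, 14:45-19:00 (add 5h to convert from UTC-5).
Noa ∩ Oona: 08:40-11:00, 12:40-12:50, 13:00-16:35.
Noa ∩ Oona ∩ Tara: 08:40-11:00, 12:40-12:45, 13:20-16:35.
Noa ∩ Oona ∩ Tara ∩ Mateo: 08:40-11:00, 12:40-12:45, 13:20-16:35.
Noa ∩ Oona ∩ Tara ∩ Mateo ∩ Freya: 08:40-10:30, 14:45-16:35.
The longest is 08:40-10:30 at 110 minutes.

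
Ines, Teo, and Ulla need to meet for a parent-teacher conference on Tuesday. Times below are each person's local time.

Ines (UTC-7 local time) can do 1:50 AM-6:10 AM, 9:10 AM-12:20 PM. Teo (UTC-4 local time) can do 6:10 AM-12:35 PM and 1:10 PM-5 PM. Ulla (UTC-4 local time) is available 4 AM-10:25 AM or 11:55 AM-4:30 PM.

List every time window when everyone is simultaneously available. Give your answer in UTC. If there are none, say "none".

10:10-13:10, 16:10-16:35, 17:10-19:20

Ines in UTC: 08:50-13:10, 16:10-19:20 (add 7h to convert from UTC-7).
Teo in UTC: 10:10-16:35, 17:10-21:00 (add 4h to convert from UTC-4).
Ulla in UTC: 08:00-14:25, 15:55-20:30 (add 4h to convert from UTC-4).
Ines ∩ Teo: 10:10-13:10, 16:10-16:35, 17:10-19:20.
Ines ∩ Teo ∩ Ulla: 10:10-13:10, 16:10-16:35, 17:10-19:20.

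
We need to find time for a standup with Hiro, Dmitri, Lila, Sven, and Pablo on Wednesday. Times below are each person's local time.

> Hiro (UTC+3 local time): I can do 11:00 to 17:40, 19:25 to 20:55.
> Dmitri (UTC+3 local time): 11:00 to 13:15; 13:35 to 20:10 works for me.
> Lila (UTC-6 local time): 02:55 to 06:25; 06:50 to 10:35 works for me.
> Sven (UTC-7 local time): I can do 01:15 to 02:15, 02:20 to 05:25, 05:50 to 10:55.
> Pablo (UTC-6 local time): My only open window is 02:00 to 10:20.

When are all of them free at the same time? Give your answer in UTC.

Hiro in UTC: 08:00-14:40, 16:25-17:55 (subtract 3h to convert from UTC+3).
Dmitri in UTC: 08:00-10:15, 10:35-17:10 (subtract 3h to convert from UTC+3).
Lila in UTC: 08:55-12:25, 12:50-16:35 (add 6h to convert from UTC-6).
Sven in UTC: 08:15-09:15, 09:20-12:25, 12:50-17:55 (add 7h to convert from UTC-7).
Pablo in UTC: 08:00-16:20 (add 6h to convert from UTC-6).
Hiro ∩ Dmitri: 08:00-10:15, 10:35-14:40, 16:25-17:10.
Hiro ∩ Dmitri ∩ Lila: 08:55-10:15, 10:35-12:25, 12:50-14:40, 16:25-16:35.
Hiro ∩ Dmitri ∩ Lila ∩ Sven: 08:55-09:15, 09:20-10:15, 10:35-12:25, 12:50-14:40, 16:25-16:35.
Hiro ∩ Dmitri ∩ Lila ∩ Sven ∩ Pablo: 08:55-09:15, 09:20-10:15, 10:35-12:25, 12:50-14:40.

08:55-09:15, 09:20-10:15, 10:35-12:25, 12:50-14:40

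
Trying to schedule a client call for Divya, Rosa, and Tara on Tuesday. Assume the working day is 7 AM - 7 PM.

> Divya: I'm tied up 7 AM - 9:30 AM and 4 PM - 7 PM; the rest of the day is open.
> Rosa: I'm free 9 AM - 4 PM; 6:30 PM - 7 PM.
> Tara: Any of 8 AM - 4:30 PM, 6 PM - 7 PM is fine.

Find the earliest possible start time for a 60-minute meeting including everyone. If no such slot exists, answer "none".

09:30

Divya free: 09:30-16:00 (invert busy blocks within the working day).
Rosa free: 09:00-16:00, 18:30-19:00.
Tara free: 08:00-16:30, 18:00-19:00.
Divya ∩ Rosa: 09:30-16:00.
Divya ∩ Rosa ∩ Tara: 09:30-16:00.
Those are the intersection windows.
The first common window of at least 60 minutes is 09:30-16:00, so the earliest start is 09:30.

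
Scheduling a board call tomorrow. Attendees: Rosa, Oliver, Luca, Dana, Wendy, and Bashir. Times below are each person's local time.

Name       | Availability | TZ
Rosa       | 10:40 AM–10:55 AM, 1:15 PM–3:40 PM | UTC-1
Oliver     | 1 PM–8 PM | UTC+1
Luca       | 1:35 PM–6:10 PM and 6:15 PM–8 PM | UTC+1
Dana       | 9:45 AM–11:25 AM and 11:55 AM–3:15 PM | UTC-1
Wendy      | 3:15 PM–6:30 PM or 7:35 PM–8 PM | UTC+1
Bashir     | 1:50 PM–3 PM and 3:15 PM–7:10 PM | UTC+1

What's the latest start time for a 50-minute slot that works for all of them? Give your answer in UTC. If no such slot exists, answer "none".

15:25

Rosa in UTC: 11:40-11:55, 14:15-16:40 (add 1h to convert from UTC-1).
Oliver in UTC: 12:00-19:00 (subtract 1h to convert from UTC+1).
Luca in UTC: 12:35-17:10, 17:15-19:00 (subtract 1h to convert from UTC+1).
Dana in UTC: 10:45-12:25, 12:55-16:15 (add 1h to convert from UTC-1).
Wendy in UTC: 14:15-17:30, 18:35-19:00 (subtract 1h to convert from UTC+1).
Bashir in UTC: 12:50-14:00, 14:15-18:10 (subtract 1h to convert from UTC+1).
Rosa ∩ Oliver: 14:15-16:40.
Rosa ∩ Oliver ∩ Luca: 14:15-16:40.
Rosa ∩ Oliver ∩ Luca ∩ Dana: 14:15-16:15.
Rosa ∩ Oliver ∩ Luca ∩ Dana ∩ Wendy: 14:15-16:15.
Rosa ∩ Oliver ∩ Luca ∩ Dana ∩ Wendy ∩ Bashir: 14:15-16:15.
The last common window of at least 50 minutes is 14:15-16:15; a 50-minute meeting can start as late as 15:25 and still end by 16:15.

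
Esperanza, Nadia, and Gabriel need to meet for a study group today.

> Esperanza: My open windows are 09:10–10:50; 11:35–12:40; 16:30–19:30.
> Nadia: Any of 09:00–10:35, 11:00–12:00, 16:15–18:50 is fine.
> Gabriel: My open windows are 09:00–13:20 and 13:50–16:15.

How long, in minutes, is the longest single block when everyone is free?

85

Esperanza ∩ Nadia: 09:10-10:35, 11:35-12:00, 16:30-18:50.
Esperanza ∩ Nadia ∩ Gabriel: 09:10-10:35, 11:35-12:00.
So the common availability across everyone is 09:10-10:35, 11:35-12:00.
The longest is 09:10-10:35 at 85 minutes.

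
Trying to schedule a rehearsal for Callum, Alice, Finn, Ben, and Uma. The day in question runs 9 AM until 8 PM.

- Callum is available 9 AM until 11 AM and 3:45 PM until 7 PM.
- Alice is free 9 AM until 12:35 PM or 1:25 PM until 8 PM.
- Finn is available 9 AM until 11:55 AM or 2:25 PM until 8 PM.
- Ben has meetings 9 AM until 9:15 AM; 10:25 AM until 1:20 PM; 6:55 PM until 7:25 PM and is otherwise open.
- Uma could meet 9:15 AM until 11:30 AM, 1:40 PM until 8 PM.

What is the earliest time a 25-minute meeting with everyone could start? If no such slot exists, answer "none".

09:15

Callum free: 09:00-11:00, 15:45-19:00.
Alice free: 09:00-12:35, 13:25-20:00.
Finn free: 09:00-11:55, 14:25-20:00.
Ben free: 09:15-10:25, 13:20-18:55, 19:25-20:00 (invert busy blocks within the working day).
Uma free: 09:15-11:30, 13:40-20:00.
Callum ∩ Alice: 09:00-11:00, 15:45-19:00.
Callum ∩ Alice ∩ Finn: 09:00-11:00, 15:45-19:00.
Callum ∩ Alice ∩ Finn ∩ Ben: 09:15-10:25, 15:45-18:55.
Callum ∩ Alice ∩ Finn ∩ Ben ∩ Uma: 09:15-10:25, 15:45-18:55.
The first common window of at least 25 minutes is 09:15-10:25, so the earliest start is 09:15.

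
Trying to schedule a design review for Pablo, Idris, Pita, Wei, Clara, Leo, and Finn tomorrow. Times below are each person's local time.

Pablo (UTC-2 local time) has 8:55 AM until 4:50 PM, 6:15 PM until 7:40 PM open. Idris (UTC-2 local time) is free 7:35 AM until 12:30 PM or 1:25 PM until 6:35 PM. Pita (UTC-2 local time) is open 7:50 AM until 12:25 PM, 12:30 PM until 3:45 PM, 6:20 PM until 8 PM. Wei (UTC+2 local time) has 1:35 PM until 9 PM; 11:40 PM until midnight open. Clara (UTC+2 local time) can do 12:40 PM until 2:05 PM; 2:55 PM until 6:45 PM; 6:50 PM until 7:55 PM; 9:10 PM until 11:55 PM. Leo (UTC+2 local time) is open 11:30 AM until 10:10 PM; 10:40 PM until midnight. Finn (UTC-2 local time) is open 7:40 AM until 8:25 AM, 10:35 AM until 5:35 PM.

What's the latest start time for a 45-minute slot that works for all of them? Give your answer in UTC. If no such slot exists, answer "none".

Pablo in UTC: 10:55-18:50, 20:15-21:40 (add 2h to convert from UTC-2).
Idris in UTC: 09:35-14:30, 15:25-20:35 (add 2h to convert from UTC-2).
Pita in UTC: 09:50-14:25, 14:30-17:45, 20:20-22:00 (add 2h to convert from UTC-2).
Wei in UTC: 11:35-19:00, 21:40-22:00 (subtract 2h to convert from UTC+2).
Clara in UTC: 10:40-12:05, 12:55-16:45, 16:50-17:55, 19:10-21:55 (subtract 2h to convert from UTC+2).
Leo in UTC: 09:30-20:10, 20:40-22:00 (subtract 2h to convert from UTC+2).
Finn in UTC: 09:40-10:25, 12:35-19:35 (add 2h to convert from UTC-2).
Pablo ∩ Idris: 10:55-14:30, 15:25-18:50, 20:15-20:35.
Pablo ∩ Idris ∩ Pita: 10:55-14:25, 15:25-17:45, 20:20-20:35.
Pablo ∩ Idris ∩ Pita ∩ Wei: 11:35-14:25, 15:25-17:45.
Pablo ∩ Idris ∩ Pita ∩ Wei ∩ Clara: 11:35-12:05, 12:55-14:25, 15:25-16:45, 16:50-17:45.
Pablo ∩ Idris ∩ Pita ∩ Wei ∩ Clara ∩ Leo: 11:35-12:05, 12:55-14:25, 15:25-16:45, 16:50-17:45.
Pablo ∩ Idris ∩ Pita ∩ Wei ∩ Clara ∩ Leo ∩ Finn: 12:55-14:25, 15:25-16:45, 16:50-17:45.
Those are the intersection windows.
The last common window of at least 45 minutes is 16:50-17:45; a 45-minute meeting can start as late as 17:00 and still end by 17:45.

17:00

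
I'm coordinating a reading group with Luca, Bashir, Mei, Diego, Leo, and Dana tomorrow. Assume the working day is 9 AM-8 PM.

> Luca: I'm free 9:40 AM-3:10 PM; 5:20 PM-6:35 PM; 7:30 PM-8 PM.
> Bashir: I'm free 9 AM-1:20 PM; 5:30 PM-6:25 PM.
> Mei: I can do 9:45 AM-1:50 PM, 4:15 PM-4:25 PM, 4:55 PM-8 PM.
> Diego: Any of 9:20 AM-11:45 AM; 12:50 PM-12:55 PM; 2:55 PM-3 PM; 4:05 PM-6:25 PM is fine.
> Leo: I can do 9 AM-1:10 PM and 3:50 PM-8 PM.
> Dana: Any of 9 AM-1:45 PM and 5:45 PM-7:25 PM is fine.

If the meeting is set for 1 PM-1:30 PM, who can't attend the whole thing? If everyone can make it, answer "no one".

Luca: free for 13:00-13:30. Bashir: not fully free for 13:00-13:30. Mei: free for 13:00-13:30. Diego: not fully free for 13:00-13:30. Leo: not fully free for 13:00-13:30. Dana: free for 13:00-13:30.

Bashir, Diego, Leo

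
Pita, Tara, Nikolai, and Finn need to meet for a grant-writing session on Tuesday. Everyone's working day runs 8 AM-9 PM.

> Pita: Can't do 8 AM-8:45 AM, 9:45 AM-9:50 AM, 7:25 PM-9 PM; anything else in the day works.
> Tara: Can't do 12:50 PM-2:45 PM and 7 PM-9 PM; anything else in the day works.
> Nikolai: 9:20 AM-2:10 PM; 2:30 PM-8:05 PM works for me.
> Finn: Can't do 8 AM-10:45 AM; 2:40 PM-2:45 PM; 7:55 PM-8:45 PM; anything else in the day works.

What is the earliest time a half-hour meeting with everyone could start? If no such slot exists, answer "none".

10:45

Pita free: 08:45-09:45, 09:50-19:25 (invert busy blocks within the working day).
Tara free: 08:00-12:50, 14:45-19:00 (invert busy blocks within the working day).
Nikolai free: 09:20-14:10, 14:30-20:05.
Finn free: 10:45-14:40, 14:45-19:55, 20:45-21:00 (invert busy blocks within the working day).
Pita ∩ Tara: 08:45-09:45, 09:50-12:50, 14:45-19:00.
Pita ∩ Tara ∩ Nikolai: 09:20-09:45, 09:50-12:50, 14:45-19:00.
Pita ∩ Tara ∩ Nikolai ∩ Finn: 10:45-12:50, 14:45-19:00.
The first common window of at least 30 minutes is 10:45-12:50, so the earliest start is 10:45.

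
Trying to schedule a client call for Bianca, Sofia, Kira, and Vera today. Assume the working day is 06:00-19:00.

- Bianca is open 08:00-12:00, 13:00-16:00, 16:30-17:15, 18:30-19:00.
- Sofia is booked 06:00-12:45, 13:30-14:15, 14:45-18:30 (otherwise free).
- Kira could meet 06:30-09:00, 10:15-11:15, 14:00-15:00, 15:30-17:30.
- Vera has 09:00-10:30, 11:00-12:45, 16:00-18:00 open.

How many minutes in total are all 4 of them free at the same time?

Bianca free: 08:00-12:00, 13:00-16:00, 16:30-17:15, 18:30-19:00.
Sofia free: 12:45-13:30, 14:15-14:45, 18:30-19:00 (invert busy blocks within the working day).
Kira free: 06:30-09:00, 10:15-11:15, 14:00-15:00, 15:30-17:30.
Vera free: 09:00-10:30, 11:00-12:45, 16:00-18:00.
Bianca ∩ Sofia: 13:00-13:30, 14:15-14:45, 18:30-19:00.
Bianca ∩ Sofia ∩ Kira: 14:15-14:45.
Bianca ∩ Sofia ∩ Kira ∩ Vera: ∅.
There is no time when everyone is free.
There is no common window, so the total is 0 minutes.

0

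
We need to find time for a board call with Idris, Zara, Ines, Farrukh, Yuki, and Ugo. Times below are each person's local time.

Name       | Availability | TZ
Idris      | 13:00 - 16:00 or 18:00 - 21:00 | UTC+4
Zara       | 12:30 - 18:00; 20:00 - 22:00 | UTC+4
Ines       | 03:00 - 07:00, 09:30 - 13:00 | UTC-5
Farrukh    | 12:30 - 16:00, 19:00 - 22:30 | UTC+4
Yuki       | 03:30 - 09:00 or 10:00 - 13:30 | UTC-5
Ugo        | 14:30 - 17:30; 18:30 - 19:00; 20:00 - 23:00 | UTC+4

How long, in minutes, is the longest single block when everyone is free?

Idris in UTC: 09:00-12:00, 14:00-17:00 (subtract 4h to convert from UTC+4).
Zara in UTC: 08:30-14:00, 16:00-18:00 (subtract 4h to convert from UTC+4).
Ines in UTC: 08:00-12:00, 14:30-18:00 (add 5h to convert from UTC-5).
Farrukh in UTC: 08:30-12:00, 15:00-18:30 (subtract 4h to convert from UTC+4).
Yuki in UTC: 08:30-14:00, 15:00-18:30 (add 5h to convert from UTC-5).
Ugo in UTC: 10:30-13:30, 14:30-15:00, 16:00-19:00 (subtract 4h to convert from UTC+4).
Idris ∩ Zara: 09:00-12:00, 16:00-17:00.
Idris ∩ Zara ∩ Ines: 09:00-12:00, 16:00-17:00.
Idris ∩ Zara ∩ Ines ∩ Farrukh: 09:00-12:00, 16:00-17:00.
Idris ∩ Zara ∩ Ines ∩ Farrukh ∩ Yuki: 09:00-12:00, 16:00-17:00.
Idris ∩ Zara ∩ Ines ∩ Farrukh ∩ Yuki ∩ Ugo: 10:30-12:00, 16:00-17:00.
The longest is 10:30-12:00 at 90 minutes.

90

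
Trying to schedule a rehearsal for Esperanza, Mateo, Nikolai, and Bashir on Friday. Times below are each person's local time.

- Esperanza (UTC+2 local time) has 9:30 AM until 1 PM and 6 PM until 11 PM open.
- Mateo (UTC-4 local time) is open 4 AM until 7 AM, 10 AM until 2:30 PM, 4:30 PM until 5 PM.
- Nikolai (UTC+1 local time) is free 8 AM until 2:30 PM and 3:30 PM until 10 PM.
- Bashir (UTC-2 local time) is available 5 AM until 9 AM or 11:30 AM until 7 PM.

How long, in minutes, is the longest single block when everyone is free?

Esperanza in UTC: 07:30-11:00, 16:00-21:00 (subtract 2h to convert from UTC+2).
Mateo in UTC: 08:00-11:00, 14:00-18:30, 20:30-21:00 (add 4h to convert from UTC-4).
Nikolai in UTC: 07:00-13:30, 14:30-21:00 (subtract 1h to convert from UTC+1).
Bashir in UTC: 07:00-11:00, 13:30-21:00 (add 2h to convert from UTC-2).
Esperanza ∩ Mateo: 08:00-11:00, 16:00-18:30, 20:30-21:00.
Esperanza ∩ Mateo ∩ Nikolai: 08:00-11:00, 16:00-18:30, 20:30-21:00.
Esperanza ∩ Mateo ∩ Nikolai ∩ Bashir: 08:00-11:00, 16:00-18:30, 20:30-21:00.
Those are the intersection windows.
The longest is 08:00-11:00 at 180 minutes.

180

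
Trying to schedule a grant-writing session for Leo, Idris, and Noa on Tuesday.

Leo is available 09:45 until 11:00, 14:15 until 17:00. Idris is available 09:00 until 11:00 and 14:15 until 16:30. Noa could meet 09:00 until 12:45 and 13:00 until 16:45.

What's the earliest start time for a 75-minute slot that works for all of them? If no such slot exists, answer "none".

09:45

Leo ∩ Idris: 09:45-11:00, 14:15-16:30.
Leo ∩ Idris ∩ Noa: 09:45-11:00, 14:15-16:30.
Those are the intersection windows.
The first common window of at least 75 minutes is 09:45-11:00, so the earliest start is 09:45.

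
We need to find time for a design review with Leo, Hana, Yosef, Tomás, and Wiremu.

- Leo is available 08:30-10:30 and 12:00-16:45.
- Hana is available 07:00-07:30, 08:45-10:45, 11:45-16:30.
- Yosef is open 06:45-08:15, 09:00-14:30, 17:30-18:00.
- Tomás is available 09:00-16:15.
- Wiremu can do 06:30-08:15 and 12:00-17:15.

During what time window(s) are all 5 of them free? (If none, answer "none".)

12:00-14:30

Leo ∩ Hana: 08:45-10:30, 12:00-16:30.
Leo ∩ Hana ∩ Yosef: 09:00-10:30, 12:00-14:30.
Leo ∩ Hana ∩ Yosef ∩ Tomás: 09:00-10:30, 12:00-14:30.
Leo ∩ Hana ∩ Yosef ∩ Tomás ∩ Wiremu: 12:00-14:30.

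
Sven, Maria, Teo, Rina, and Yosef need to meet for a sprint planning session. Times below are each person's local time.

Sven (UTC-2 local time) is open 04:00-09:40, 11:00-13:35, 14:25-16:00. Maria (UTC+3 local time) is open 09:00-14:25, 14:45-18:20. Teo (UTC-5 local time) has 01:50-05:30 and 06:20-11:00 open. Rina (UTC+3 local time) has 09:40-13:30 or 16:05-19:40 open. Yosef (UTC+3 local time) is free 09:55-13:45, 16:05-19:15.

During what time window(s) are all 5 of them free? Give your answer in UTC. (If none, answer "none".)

06:55-10:30, 13:05-15:20

Sven in UTC: 06:00-11:40, 13:00-15:35, 16:25-18:00 (add 2h to convert from UTC-2).
Maria in UTC: 06:00-11:25, 11:45-15:20 (subtract 3h to convert from UTC+3).
Teo in UTC: 06:50-10:30, 11:20-16:00 (add 5h to convert from UTC-5).
Rina in UTC: 06:40-10:30, 13:05-16:40 (subtract 3h to convert from UTC+3).
Yosef in UTC: 06:55-10:45, 13:05-16:15 (subtract 3h to convert from UTC+3).
Sven ∩ Maria: 06:00-11:25, 13:00-15:20.
Sven ∩ Maria ∩ Teo: 06:50-10:30, 11:20-11:25, 13:00-15:20.
Sven ∩ Maria ∩ Teo ∩ Rina: 06:50-10:30, 13:05-15:20.
Sven ∩ Maria ∩ Teo ∩ Rina ∩ Yosef: 06:55-10:30, 13:05-15:20.
So the common availability across everyone is 06:55-10:30, 13:05-15:20.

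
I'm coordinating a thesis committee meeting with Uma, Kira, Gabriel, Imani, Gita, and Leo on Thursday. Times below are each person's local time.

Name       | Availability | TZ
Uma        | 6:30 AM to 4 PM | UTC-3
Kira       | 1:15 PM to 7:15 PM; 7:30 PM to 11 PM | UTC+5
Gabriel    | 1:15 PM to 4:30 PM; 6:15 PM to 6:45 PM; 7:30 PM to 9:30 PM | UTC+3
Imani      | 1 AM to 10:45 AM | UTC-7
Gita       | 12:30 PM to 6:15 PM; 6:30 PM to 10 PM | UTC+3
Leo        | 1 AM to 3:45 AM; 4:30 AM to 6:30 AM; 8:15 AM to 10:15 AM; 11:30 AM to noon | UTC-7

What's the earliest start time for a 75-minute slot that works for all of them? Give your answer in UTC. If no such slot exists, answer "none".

Uma in UTC: 09:30-19:00 (add 3h to convert from UTC-3).
Kira in UTC: 08:15-14:15, 14:30-18:00 (subtract 5h to convert from UTC+5).
Gabriel in UTC: 10:15-13:30, 15:15-15:45, 16:30-18:30 (subtract 3h to convert from UTC+3).
Imani in UTC: 08:00-17:45 (add 7h to convert from UTC-7).
Gita in UTC: 09:30-15:15, 15:30-19:00 (subtract 3h to convert from UTC+3).
Leo in UTC: 08:00-10:45, 11:30-13:30, 15:15-17:15, 18:30-19:00 (add 7h to convert from UTC-7).
Uma ∩ Kira: 09:30-14:15, 14:30-18:00.
Uma ∩ Kira ∩ Gabriel: 10:15-13:30, 15:15-15:45, 16:30-18:00.
Uma ∩ Kira ∩ Gabriel ∩ Imani: 10:15-13:30, 15:15-15:45, 16:30-17:45.
Uma ∩ Kira ∩ Gabriel ∩ Imani ∩ Gita: 10:15-13:30, 15:30-15:45, 16:30-17:45.
Uma ∩ Kira ∩ Gabriel ∩ Imani ∩ Gita ∩ Leo: 10:15-10:45, 11:30-13:30, 15:30-15:45, 16:30-17:15.
So the common availability across everyone is 10:15-10:45, 11:30-13:30, 15:30-15:45, 16:30-17:15.
The first common window of at least 75 minutes is 11:30-13:30, so the earliest start is 11:30.

11:30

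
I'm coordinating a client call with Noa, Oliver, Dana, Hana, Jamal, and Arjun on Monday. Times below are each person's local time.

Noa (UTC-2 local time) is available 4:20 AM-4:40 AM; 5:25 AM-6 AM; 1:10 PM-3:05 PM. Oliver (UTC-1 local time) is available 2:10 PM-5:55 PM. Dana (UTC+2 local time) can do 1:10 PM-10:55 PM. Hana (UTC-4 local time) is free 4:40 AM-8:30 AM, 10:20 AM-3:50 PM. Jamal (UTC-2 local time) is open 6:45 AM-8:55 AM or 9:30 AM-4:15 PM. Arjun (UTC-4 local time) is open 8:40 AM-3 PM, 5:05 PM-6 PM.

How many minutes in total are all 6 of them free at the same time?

115

Noa in UTC: 06:20-06:40, 07:25-08:00, 15:10-17:05 (add 2h to convert from UTC-2).
Oliver in UTC: 15:10-18:55 (add 1h to convert from UTC-1).
Dana in UTC: 11:10-20:55 (subtract 2h to convert from UTC+2).
Hana in UTC: 08:40-12:30, 14:20-19:50 (add 4h to convert from UTC-4).
Jamal in UTC: 08:45-10:55, 11:30-18:15 (add 2h to convert from UTC-2).
Arjun in UTC: 12:40-19:00, 21:05-22:00 (add 4h to convert from UTC-4).
Noa ∩ Oliver: 15:10-17:05.
Noa ∩ Oliver ∩ Dana: 15:10-17:05.
Noa ∩ Oliver ∩ Dana ∩ Hana: 15:10-17:05.
Noa ∩ Oliver ∩ Dana ∩ Hana ∩ Jamal: 15:10-17:05.
Noa ∩ Oliver ∩ Dana ∩ Hana ∩ Jamal ∩ Arjun: 15:10-17:05.
Those are the intersection windows.
That's a single block of 115 minutes.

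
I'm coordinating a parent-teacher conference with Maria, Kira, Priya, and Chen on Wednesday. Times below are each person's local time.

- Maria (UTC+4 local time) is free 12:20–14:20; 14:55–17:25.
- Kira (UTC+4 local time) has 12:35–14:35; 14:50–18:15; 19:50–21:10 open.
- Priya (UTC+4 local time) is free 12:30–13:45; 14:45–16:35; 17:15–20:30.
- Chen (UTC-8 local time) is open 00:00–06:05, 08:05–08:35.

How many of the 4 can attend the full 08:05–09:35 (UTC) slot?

1

Maria in UTC: 08:20-10:20, 10:55-13:25 (subtract 4h to convert from UTC+4).
Kira in UTC: 08:35-10:35, 10:50-14:15, 15:50-17:10 (subtract 4h to convert from UTC+4).
Priya in UTC: 08:30-09:45, 10:45-12:35, 13:15-16:30 (subtract 4h to convert from UTC+4).
Chen in UTC: 08:00-14:05, 16:05-16:35 (add 8h to convert from UTC-8).
Chen can make the full 08:05-09:35 slot — that's 1.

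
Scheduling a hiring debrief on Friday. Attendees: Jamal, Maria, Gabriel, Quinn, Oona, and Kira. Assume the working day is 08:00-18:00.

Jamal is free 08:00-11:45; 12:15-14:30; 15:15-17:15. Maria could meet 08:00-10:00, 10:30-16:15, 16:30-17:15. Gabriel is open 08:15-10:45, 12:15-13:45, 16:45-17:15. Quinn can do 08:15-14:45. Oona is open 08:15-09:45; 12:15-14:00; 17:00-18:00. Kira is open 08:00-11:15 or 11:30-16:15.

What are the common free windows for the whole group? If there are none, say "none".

08:15-09:45, 12:15-13:45

Jamal ∩ Maria: 08:00-10:00, 10:30-11:45, 12:15-14:30, 15:15-16:15, 16:30-17:15.
Jamal ∩ Maria ∩ Gabriel: 08:15-10:00, 10:30-10:45, 12:15-13:45, 16:45-17:15.
Jamal ∩ Maria ∩ Gabriel ∩ Quinn: 08:15-10:00, 10:30-10:45, 12:15-13:45.
Jamal ∩ Maria ∩ Gabriel ∩ Quinn ∩ Oona: 08:15-09:45, 12:15-13:45.
Jamal ∩ Maria ∩ Gabriel ∩ Quinn ∩ Oona ∩ Kira: 08:15-09:45, 12:15-13:45.
So the common availability across everyone is 08:15-09:45, 12:15-13:45.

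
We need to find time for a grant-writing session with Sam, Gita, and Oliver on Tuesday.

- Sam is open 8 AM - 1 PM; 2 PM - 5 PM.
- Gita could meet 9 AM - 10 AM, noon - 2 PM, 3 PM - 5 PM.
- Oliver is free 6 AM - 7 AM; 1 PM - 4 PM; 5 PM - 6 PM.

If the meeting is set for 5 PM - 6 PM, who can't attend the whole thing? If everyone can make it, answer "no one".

Sam: not fully free for 17:00-18:00. Gita: not fully free for 17:00-18:00. Oliver: free for 17:00-18:00.

Gita, Sam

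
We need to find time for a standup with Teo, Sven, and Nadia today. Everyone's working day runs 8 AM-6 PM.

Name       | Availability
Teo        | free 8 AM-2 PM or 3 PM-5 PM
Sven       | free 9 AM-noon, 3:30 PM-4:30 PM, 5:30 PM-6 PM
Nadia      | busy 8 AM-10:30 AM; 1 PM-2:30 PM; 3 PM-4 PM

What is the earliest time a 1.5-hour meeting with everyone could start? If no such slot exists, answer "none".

Teo free: 08:00-14:00, 15:00-17:00.
Sven free: 09:00-12:00, 15:30-16:30, 17:30-18:00.
Nadia free: 10:30-13:00, 14:30-15:00, 16:00-18:00 (invert busy blocks within the working day).
Teo ∩ Sven: 09:00-12:00, 15:30-16:30.
Teo ∩ Sven ∩ Nadia: 10:30-12:00, 16:00-16:30.
The first common window of at least 90 minutes is 10:30-12:00, so the earliest start is 10:30.

10:30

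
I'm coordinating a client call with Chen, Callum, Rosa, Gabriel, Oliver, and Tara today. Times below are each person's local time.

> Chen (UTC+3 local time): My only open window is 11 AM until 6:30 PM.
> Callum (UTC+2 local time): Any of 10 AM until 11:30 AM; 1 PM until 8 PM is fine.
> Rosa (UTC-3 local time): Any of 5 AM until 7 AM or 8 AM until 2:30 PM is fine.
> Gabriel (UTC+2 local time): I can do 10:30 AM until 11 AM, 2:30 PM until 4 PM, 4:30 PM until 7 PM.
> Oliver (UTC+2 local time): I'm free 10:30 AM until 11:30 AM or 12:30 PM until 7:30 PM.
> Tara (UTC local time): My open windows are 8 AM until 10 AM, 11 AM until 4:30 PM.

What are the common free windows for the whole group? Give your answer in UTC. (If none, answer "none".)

Chen in UTC: 08:00-15:30 (subtract 3h to convert from UTC+3).
Callum in UTC: 08:00-09:30, 11:00-18:00 (subtract 2h to convert from UTC+2).
Rosa in UTC: 08:00-10:00, 11:00-17:30 (add 3h to convert from UTC-3).
Gabriel in UTC: 08:30-09:00, 12:30-14:00, 14:30-17:00 (subtract 2h to convert from UTC+2).
Oliver in UTC: 08:30-09:30, 10:30-17:30 (subtract 2h to convert from UTC+2).
Tara in UTC: 08:00-10:00, 11:00-16:30.
Chen ∩ Callum: 08:00-09:30, 11:00-15:30.
Chen ∩ Callum ∩ Rosa: 08:00-09:30, 11:00-15:30.
Chen ∩ Callum ∩ Rosa ∩ Gabriel: 08:30-09:00, 12:30-14:00, 14:30-15:30.
Chen ∩ Callum ∩ Rosa ∩ Gabriel ∩ Oliver: 08:30-09:00, 12:30-14:00, 14:30-15:30.
Chen ∩ Callum ∩ Rosa ∩ Gabriel ∩ Oliver ∩ Tara: 08:30-09:00, 12:30-14:00, 14:30-15:30.

08:30-09:00, 12:30-14:00, 14:30-15:30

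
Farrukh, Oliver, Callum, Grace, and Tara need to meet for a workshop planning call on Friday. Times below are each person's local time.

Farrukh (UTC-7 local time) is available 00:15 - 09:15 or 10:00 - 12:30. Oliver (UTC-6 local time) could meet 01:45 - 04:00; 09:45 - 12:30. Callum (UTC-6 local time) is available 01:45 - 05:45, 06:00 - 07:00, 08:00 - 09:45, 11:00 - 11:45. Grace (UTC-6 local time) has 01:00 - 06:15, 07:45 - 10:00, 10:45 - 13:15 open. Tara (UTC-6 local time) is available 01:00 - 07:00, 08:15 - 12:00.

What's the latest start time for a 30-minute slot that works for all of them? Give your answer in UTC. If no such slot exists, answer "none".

Farrukh in UTC: 07:15-16:15, 17:00-19:30 (add 7h to convert from UTC-7).
Oliver in UTC: 07:45-10:00, 15:45-18:30 (add 6h to convert from UTC-6).
Callum in UTC: 07:45-11:45, 12:00-13:00, 14:00-15:45, 17:00-17:45 (add 6h to convert from UTC-6).
Grace in UTC: 07:00-12:15, 13:45-16:00, 16:45-19:15 (add 6h to convert from UTC-6).
Tara in UTC: 07:00-13:00, 14:15-18:00 (add 6h to convert from UTC-6).
Farrukh ∩ Oliver: 07:45-10:00, 15:45-16:15, 17:00-18:30.
Farrukh ∩ Oliver ∩ Callum: 07:45-10:00, 17:00-17:45.
Farrukh ∩ Oliver ∩ Callum ∩ Grace: 07:45-10:00, 17:00-17:45.
Farrukh ∩ Oliver ∩ Callum ∩ Grace ∩ Tara: 07:45-10:00, 17:00-17:45.
The last common window of at least 30 minutes is 17:00-17:45; a 30-minute meeting can start as late as 17:15 and still end by 17:45.

17:15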